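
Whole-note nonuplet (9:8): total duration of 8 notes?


Reasoning:
Nonuplet: 9 notes occupy the space of 8 whole notes
Space = 8 × 4 = 32 beats
Each nonuplet note = 32 / 9 = 32/9 beats
8 notes = 8 × 32/9 = 256/9
= 256/9 beats


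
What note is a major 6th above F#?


A 6th spans 6 letter names, so from F we land on D
A major 6th = 9 semitones above F#
Spell D at that pitch: D#
= D#


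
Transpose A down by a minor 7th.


Reasoning:
minor 7th: 7 letter names, 10 semitones
Letter: A - 6 → B
Pitch: A - 10 semitones, spelled as a B → B
= B


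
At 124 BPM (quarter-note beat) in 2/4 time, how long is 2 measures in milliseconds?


Quarter-note beat duration = 60000 / 124 ms
Beats per measure (2/4) = 2
One measure = 2 × 60000 / 124 = 120000 / 124 ms
2 measures = 2 × 120000 / 124 = 240000 / 124
= 1935.5 ms


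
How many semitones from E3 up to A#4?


Absolute semitone position = octave×12 + chromatic position
E3: 3×12 + 4 = 40
A#4: 4×12 + 10 = 58
Difference = 58 - 40 = 18
= 18 semitones


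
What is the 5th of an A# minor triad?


Minor triad = root + minor 3rd (3 semitones) + perfect 5th (7 semitones)
A triad on A# stacks thirds, so the chord tones use letter names A-C-E
Root: A#
Minor 3rd above A#: C#
Perfect 5th above A#: E#
The 5th = E#


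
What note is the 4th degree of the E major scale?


Step by step:
Major scale pattern: W-W-H-W-W-W-H (2-2-1-2-2-2-1 semitones)
Starting from E:
  E + 2 semitones → F#
  F# + 2 semitones → G#
  G# + 1 semitone → A
  A + 2 semitones → B
  B + 2 semitones → C#
  C# + 2 semitones → D#
  D# + 1 semitone → E
Scale: E F# G# A B C# D#
Degree 4 = A


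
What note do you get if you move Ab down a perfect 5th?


Solution.
perfect 5th: 5 letter names, 7 semitones
Letter: A - 4 → D
Pitch: Ab - 7 semitones, spelled as a D → Db
= Db


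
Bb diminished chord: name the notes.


Reasoning:
Diminished triad = root + minor 3rd (3 semitones) + diminished 5th (6 semitones)
A triad on Bb stacks thirds, so the chord tones use letter names B-D-F
Root: Bb
Minor 3rd above Bb: Db
Diminished 5th above Bb: Fb
Chord = Bb Db Fb


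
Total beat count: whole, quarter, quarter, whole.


Working:
Beat values:
  whole = 4 beats
  quarter = 1 beat
  quarter = 1 beat
  whole = 4 beats
Sum = 4 + 1 + 1 + 4
= 10 beats


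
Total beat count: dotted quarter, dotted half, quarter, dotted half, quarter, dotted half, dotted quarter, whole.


Solution.
Beat values:
  dotted quarter = 1.5 beats
  dotted half = 3 beats
  quarter = 1 beat
  dotted half = 3 beats
  quarter = 1 beat
  dotted half = 3 beats
  dotted quarter = 1.5 beats
  whole = 4 beats
Sum = 1.5 + 3 + 1 + 3 + 1 + 3 + 1.5 + 4
= 18 beats


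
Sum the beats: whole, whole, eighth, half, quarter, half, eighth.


Solution.
Beat values:
  whole = 4 beats
  whole = 4 beats
  eighth = 0.5 beats
  half = 2 beats
  quarter = 1 beat
  half = 2 beats
  eighth = 0.5 beats
Sum = 4 + 4 + 0.5 + 2 + 1 + 2 + 0.5
= 14 beats


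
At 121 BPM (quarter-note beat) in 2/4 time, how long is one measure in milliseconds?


Reasoning:
Quarter-note beat duration = 60000 / 121 ms
Beats per measure (2/4) = 2
One measure = 2 × 60000 / 121 = 120000 / 121 ms
= 991.7 ms


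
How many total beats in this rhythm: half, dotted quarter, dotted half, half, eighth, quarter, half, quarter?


Let's work it out.
Beat values:
  half = 2 beats
  dotted quarter = 1.5 beats
  dotted half = 3 beats
  half = 2 beats
  eighth = 0.5 beats
  quarter = 1 beat
  half = 2 beats
  quarter = 1 beat
Sum = 2 + 1.5 + 3 + 2 + 0.5 + 1 + 2 + 1
= 13 beats


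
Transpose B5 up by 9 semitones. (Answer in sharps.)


Let's work it out.
B5: chromatic position 11 in octave 5 → absolute = 5×12 + 11 = 71
Transpose up 9: 71 + 9 = 80
80 = 6×12 + 8 → G# in octave 6
Result = G#6


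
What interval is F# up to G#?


Solution.
Letter names: F → G spans 2 letter names → a 2nd
Semitones: F# → G# = 2 half-steps
A 2nd of 2 semitones is a major 2nd
= major 2nd


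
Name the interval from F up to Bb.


Working:
Letter names: F → B spans 4 letter names → a 4th
Semitones: F → Bb = 5 half-steps
A 4th of 5 semitones is a perfect 4th
= perfect 4th


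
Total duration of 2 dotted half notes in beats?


Let's work it out.
Base half note = 2 beats
Dot 1 adds half the previous value: +1
One dotted half = 2 + 1 = 3
2 of them = 2 × 3 = 6
= 6 beats


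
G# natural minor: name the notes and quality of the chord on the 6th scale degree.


Solution.
G# natural minor scale: G# A# B C# D# E F#
Diatonic triad on degree 6 stacks scale notes 6, 1, 3: E G# B
E→G# = 4 semitones; E→B = 7 semitones → major triad
= E G# B (major)


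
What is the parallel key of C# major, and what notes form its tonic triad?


Solution.
Parallel keys share the same tonic but differ in mode
C# major → parallel is C# minor
Tonic triad of C# minor = C# E G#
= C# minor; triad = C# E G#


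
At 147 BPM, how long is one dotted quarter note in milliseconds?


Working:
One quarter-note beat = 60000 / BPM = 60000 / 147 ms
Dotted quarter note = 3/2 × quarter note
Duration = 3/2 × 60000 / 147 = 90000 / 147
= 612.2 ms


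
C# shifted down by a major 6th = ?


Let's work it out.
major 6th: 6 letter names, 9 semitones
Letter: C - 5 → E
Pitch: C# - 9 semitones, spelled as an E → E
= E


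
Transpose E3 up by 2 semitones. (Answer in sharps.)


Working:
E3: chromatic position 4 in octave 3 → absolute = 3×12 + 4 = 40
Transpose up 2: 40 + 2 = 42
42 = 3×12 + 6 → F# in octave 3
Result = F#3


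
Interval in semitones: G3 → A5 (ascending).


Solution.
Absolute semitone position = octave×12 + chromatic position
G3: 3×12 + 7 = 43
A5: 5×12 + 9 = 69
Difference = 69 - 43 = 26
= 26 semitones


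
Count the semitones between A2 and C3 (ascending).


Absolute semitone position = octave×12 + chromatic position
A2: 2×12 + 9 = 33
C3: 3×12 + 0 = 36
Difference = 36 - 33 = 3
= 3 semitones


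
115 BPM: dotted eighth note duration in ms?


Reasoning:
One quarter-note beat = 60000 / BPM = 60000 / 115 ms
Dotted eighth note = 3/4 × quarter note
Duration = 3/4 × 60000 / 115 = 45000 / 115
= 391.3 ms


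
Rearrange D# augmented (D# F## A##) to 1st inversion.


Root position: D# F## A##
1st inversion: move root up an octave
Bass note: F##
Notes (bottom to top) = F## A## D#


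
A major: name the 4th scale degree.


Reasoning:
Major scale pattern: W-W-H-W-W-W-H (2-2-1-2-2-2-1 semitones)
Starting from A:
  A + 2 semitones → B
  B + 2 semitones → C#
  C# + 1 semitone → D
  D + 2 semitones → E
  E + 2 semitones → F#
  F# + 2 semitones → G#
  G# + 1 semitone → A
Scale: A B C# D E F# G#
Degree 4 = D


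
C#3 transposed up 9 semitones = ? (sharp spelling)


Reasoning:
C#3: chromatic position 1 in octave 3 → absolute = 3×12 + 1 = 37
Transpose up 9: 37 + 9 = 46
46 = 3×12 + 10 → A# in octave 3
Result = A#3


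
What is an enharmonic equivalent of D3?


Enharmonic notes sound the same pitch but are spelled with different letter names
D and C## name the same pitch class
= C##3


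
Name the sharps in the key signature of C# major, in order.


Reasoning:
Sharp major keys follow the circle of fifths: C(0), G(1), D(2), A(3), E(4), B(5), F#(6), C#(7)
C# major has 7 sharps
Order of sharps: F# C# G# D# A# E# B# → first 7: F#, C#, G#, D#, A#, E#, B#
= F#, C#, G#, D#, A#, E#, B#


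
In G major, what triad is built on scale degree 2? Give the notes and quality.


G major scale: G A B C D E F#
Diatonic triad on degree 2 stacks scale notes 2, 4, 6: A C E
A→C = 3 semitones; A→E = 7 semitones → minor triad
= A C E (minor)


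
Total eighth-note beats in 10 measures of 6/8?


Time signature 6/8: the bottom number 8 means the eighth note gets one count
The top number 6 means 6 eighth-note beats per measure
Total = 6 × 10 measures
= 60 eighth-note beats


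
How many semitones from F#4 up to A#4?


Working:
Absolute semitone position = octave×12 + chromatic position
F#4: 4×12 + 6 = 54
A#4: 4×12 + 10 = 58
Difference = 58 - 54 = 4
= 4 semitones


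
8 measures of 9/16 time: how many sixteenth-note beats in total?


Step by step:
Time signature 9/16: the bottom number 16 means the sixteenth note gets one count
The top number 9 means 9 sixteenth-note beats per measure
Total = 9 × 8 measures
= 72 sixteenth-note beats


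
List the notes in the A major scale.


Working:
Major scale pattern: W-W-H-W-W-W-H (2-2-1-2-2-2-1 semitones)
Starting from A:
  A + 2 semitones → B
  B + 2 semitones → C#
  C# + 1 semitone → D
  D + 2 semitones → E
  E + 2 semitones → F#
  F# + 2 semitones → G#
  G# + 1 semitone → A
Scale = A B C# D E F# G#


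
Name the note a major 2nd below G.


Let's work it out.
A 2nd spans 2 letter names, so from G we land on F
A major 2nd = 2 semitones below G
Spell F at that pitch: F
= F


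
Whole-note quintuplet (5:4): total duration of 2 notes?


Working:
Quintuplet: 5 notes occupy the space of 4 whole notes
Space = 4 × 4 = 16 beats
Each quintuplet note = 16 / 5 = 16/5 beats
2 notes = 2 × 16/5 = 32/5
= 32/5 beats


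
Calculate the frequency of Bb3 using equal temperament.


Working:
f = 440 × 2^(n/12) where n = semitones from A4
Bb3: -11 semitones from A4
f = 440 × 2^(-11/12)
f = 233.08 Hz


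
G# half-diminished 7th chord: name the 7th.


Let's work it out.
Half-diminished 7th chord = root + minor 3rd + diminished 5th + minor 7th
Seventh chords stack in thirds, so the letter names are G-B-D-F
Root: G#
Minor 3rd above G#: B
Diminished 5th above G#: D
Minor 7th above G#: F#
The 7th = F#


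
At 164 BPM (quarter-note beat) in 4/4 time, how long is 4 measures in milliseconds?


Reasoning:
Quarter-note beat duration = 60000 / 164 ms
Beats per measure (4/4) = 4
One measure = 4 × 60000 / 164 = 240000 / 164 ms
4 measures = 4 × 240000 / 164 = 960000 / 164
= 5853.7 ms


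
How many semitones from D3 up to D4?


Absolute semitone position = octave×12 + chromatic position
D3: 3×12 + 2 = 38
D4: 4×12 + 2 = 50
Difference = 50 - 38 = 12
= 12 semitones


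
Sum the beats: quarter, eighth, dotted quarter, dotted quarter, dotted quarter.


Step by step:
Beat values:
  quarter = 1 beat
  eighth = 0.5 beats
  dotted quarter = 1.5 beats
  dotted quarter = 1.5 beats
  dotted quarter = 1.5 beats
Sum = 1 + 0.5 + 1.5 + 1.5 + 1.5
= 6 beats


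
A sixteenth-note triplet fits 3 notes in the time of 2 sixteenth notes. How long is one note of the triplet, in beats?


Let's work it out.
Triplet: 3 notes occupy the space of 2 sixteenth notes
Space = 2 × 1/4 = 1/2 beats
Each triplet note = 1/2 / 3 = 1/6 beats
= 1/6 beats


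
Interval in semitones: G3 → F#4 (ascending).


Working:
Absolute semitone position = octave×12 + chromatic position
G3: 3×12 + 7 = 43
F#4: 4×12 + 6 = 54
Difference = 54 - 43 = 11
= 11 semitones


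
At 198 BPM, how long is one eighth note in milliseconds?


Working:
One quarter-note beat = 60000 / BPM = 60000 / 198 ms
Eighth note = 1/2 × quarter note
Duration = 1/2 × 60000 / 198 = 30000 / 198
= 151.5 ms


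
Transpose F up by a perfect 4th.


Step by step:
perfect 4th: 4 letter names, 5 semitones
Letter: F + 3 → B
Pitch: F + 5 semitones, spelled as a B → Bb
= Bb


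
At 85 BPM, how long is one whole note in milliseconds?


Solution.
One quarter-note beat = 60000 / BPM = 60000 / 85 ms
Whole note = 4 × quarter note
Duration = 4 × 60000 / 85 = 240000 / 85
= 2823.5 ms


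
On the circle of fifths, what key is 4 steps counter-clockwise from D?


Working:
Each counter-clockwise step moves down a perfect 5th (= up a perfect 4th)
From D: D → G → C → F → Bb
= Bb


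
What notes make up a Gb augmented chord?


Step by step:
Augmented triad = root + major 3rd (4 semitones) + augmented 5th (8 semitones)
A triad on Gb stacks thirds, so the chord tones use letter names G-B-D
Root: Gb
Major 3rd above Gb: Bb
Augmented 5th above Gb: D
Chord = Gb Bb D


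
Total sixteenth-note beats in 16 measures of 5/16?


Time signature 5/16: the bottom number 16 means the sixteenth note gets one count
The top number 5 means 5 sixteenth-note beats per measure
Total = 5 × 16 measures
= 80 sixteenth-note beats


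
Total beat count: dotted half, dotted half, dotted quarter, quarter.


Beat values:
  dotted half = 3 beats
  dotted half = 3 beats
  dotted quarter = 1.5 beats
  quarter = 1 beat
Sum = 3 + 3 + 1.5 + 1
= 8.5 beats


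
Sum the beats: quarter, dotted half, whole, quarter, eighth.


Let's work it out.
Beat values:
  quarter = 1 beat
  dotted half = 3 beats
  whole = 4 beats
  quarter = 1 beat
  eighth = 0.5 beats
Sum = 1 + 3 + 4 + 1 + 0.5
= 9.5 beats


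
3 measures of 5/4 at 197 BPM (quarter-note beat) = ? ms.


Let's work it out.
Quarter-note beat duration = 60000 / 197 ms
Beats per measure (5/4) = 5
One measure = 5 × 60000 / 197 = 300000 / 197 ms
3 measures = 3 × 300000 / 197 = 900000 / 197
= 4568.5 ms


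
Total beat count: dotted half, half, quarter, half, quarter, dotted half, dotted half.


Beat values:
  dotted half = 3 beats
  half = 2 beats
  quarter = 1 beat
  half = 2 beats
  quarter = 1 beat
  dotted half = 3 beats
  dotted half = 3 beats
Sum = 3 + 2 + 1 + 2 + 1 + 3 + 3
= 15 beats


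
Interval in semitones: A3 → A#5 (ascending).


Step by step:
Absolute semitone position = octave×12 + chromatic position
A3: 3×12 + 9 = 45
A#5: 5×12 + 10 = 70
Difference = 70 - 45 = 25
= 25 semitones


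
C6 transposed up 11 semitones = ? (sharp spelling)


C6: chromatic position 0 in octave 6 → absolute = 6×12 + 0 = 72
Transpose up 11: 72 + 11 = 83
83 = 6×12 + 11 → B in octave 6
Result = B6


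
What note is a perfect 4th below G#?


Reasoning:
A 4th spans 4 letter names, so from G we land on D
A perfect 4th = 5 semitones below G#
Spell D at that pitch: D#
= D#


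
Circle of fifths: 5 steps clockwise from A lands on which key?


Each clockwise step on the circle of fifths moves up a perfect 5th
From A: A → E → B → F#/Gb → Db → Ab
= Ab


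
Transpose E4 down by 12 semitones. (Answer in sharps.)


Solution.
E4: chromatic position 4 in octave 4 → absolute = 4×12 + 4 = 52
Transpose down 12: 52 - 12 = 40
40 = 3×12 + 4 → E in octave 3
Result = E3


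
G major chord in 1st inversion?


Root position: G B D
1st inversion: move root up an octave
Bass note: B
Notes (bottom to top) = B D G


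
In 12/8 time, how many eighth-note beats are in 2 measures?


Solution.
Time signature 12/8: the bottom number 8 means the eighth note gets one count
The top number 12 means 12 eighth-note beats per measure
Total = 12 × 2 measures
= 24 eighth-note beats


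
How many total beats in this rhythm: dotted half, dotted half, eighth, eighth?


Beat values:
  dotted half = 3 beats
  dotted half = 3 beats
  eighth = 0.5 beats
  eighth = 0.5 beats
Sum = 3 + 3 + 0.5 + 0.5
= 7 beats


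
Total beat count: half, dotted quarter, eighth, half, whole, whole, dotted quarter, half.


Working:
Beat values:
  half = 2 beats
  dotted quarter = 1.5 beats
  eighth = 0.5 beats
  half = 2 beats
  whole = 4 beats
  whole = 4 beats
  dotted quarter = 1.5 beats
  half = 2 beats
Sum = 2 + 1.5 + 0.5 + 2 + 4 + 4 + 1.5 + 2
= 17.5 beats


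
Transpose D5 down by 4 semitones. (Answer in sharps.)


Step by step:
D5: chromatic position 2 in octave 5 → absolute = 5×12 + 2 = 62
Transpose down 4: 62 - 4 = 58
58 = 4×12 + 10 → A# in octave 4
Result = A#4


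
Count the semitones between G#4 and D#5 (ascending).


Step by step:
Absolute semitone position = octave×12 + chromatic position
G#4: 4×12 + 8 = 56
D#5: 5×12 + 3 = 63
Difference = 63 - 56 = 7
= 7 semitones


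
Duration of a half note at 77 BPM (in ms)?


Let's work it out.
One quarter-note beat = 60000 / BPM = 60000 / 77 ms
Half note = 2 × quarter note
Duration = 2 × 60000 / 77 = 120000 / 77
= 1558.4 ms


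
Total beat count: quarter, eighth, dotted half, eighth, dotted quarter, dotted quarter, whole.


Step by step:
Beat values:
  quarter = 1 beat
  eighth = 0.5 beats
  dotted half = 3 beats
  eighth = 0.5 beats
  dotted quarter = 1.5 beats
  dotted quarter = 1.5 beats
  whole = 4 beats
Sum = 1 + 0.5 + 3 + 0.5 + 1.5 + 1.5 + 4
= 12 beats


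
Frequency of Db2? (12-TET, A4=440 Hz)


f = 440 × 2^(n/12) where n = semitones from A4
Db2: -32 semitones from A4
f = 440 × 2^(-32/12)
f = 69.30 Hz


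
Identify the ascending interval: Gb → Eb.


Letter names: G → E spans 6 letter names → a 6th
Semitones: Gb → Eb = 9 half-steps
A 6th of 9 semitones is a major 6th
= major 6th


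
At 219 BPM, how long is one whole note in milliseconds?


One quarter-note beat = 60000 / BPM = 60000 / 219 ms
Whole note = 4 × quarter note
Duration = 4 × 60000 / 219 = 240000 / 219
= 1095.9 ms


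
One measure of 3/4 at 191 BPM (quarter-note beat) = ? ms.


Step by step:
Quarter-note beat duration = 60000 / 191 ms
Beats per measure (3/4) = 3
One measure = 3 × 60000 / 191 = 180000 / 191 ms
= 942.4 ms


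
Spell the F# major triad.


Major triad = root + major 3rd (4 semitones) + perfect 5th (7 semitones)
A triad on F# stacks thirds, so the chord tones use letter names F-A-C
Root: F#
Major 3rd above F#: A#
Perfect 5th above F#: C#
Chord = F# A# C#


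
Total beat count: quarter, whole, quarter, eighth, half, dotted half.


Solution.
Beat values:
  quarter = 1 beat
  whole = 4 beats
  quarter = 1 beat
  eighth = 0.5 beats
  half = 2 beats
  dotted half = 3 beats
Sum = 1 + 4 + 1 + 0.5 + 2 + 3
= 11.5 beats


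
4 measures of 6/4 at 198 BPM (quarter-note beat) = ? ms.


Quarter-note beat duration = 60000 / 198 ms
Beats per measure (6/4) = 6
One measure = 6 × 60000 / 198 = 360000 / 198 ms
4 measures = 4 × 360000 / 198 = 1440000 / 198
= 7272.7 ms


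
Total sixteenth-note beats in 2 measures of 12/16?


Step by step:
Time signature 12/16: the bottom number 16 means the sixteenth note gets one count
The top number 12 means 12 sixteenth-note beats per measure
Total = 12 × 2 measures
= 24 sixteenth-note beats


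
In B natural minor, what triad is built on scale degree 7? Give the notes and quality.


B natural minor scale: B C# D E F# G A
Diatonic triad on degree 7 stacks scale notes 7, 2, 4: A C# E
A→C# = 4 semitones; A→E = 7 semitones → major triad
= A C# E (major)


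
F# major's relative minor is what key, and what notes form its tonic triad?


Working:
The relative minor shares the major's key signature and starts on its 6th degree
6th degree = a major 6th above the tonic; a major 6th above F# is D#
→ relative minor of F# major is D# minor
Tonic triad of D# minor = root + minor 3rd + perfect 5th = D# F# A#
= D# minor; triad = D# F# A#


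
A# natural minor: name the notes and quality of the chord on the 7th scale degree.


Working:
A# natural minor scale: A# B# C# D# E# F# G#
Diatonic triad on degree 7 stacks scale notes 7, 2, 4: G# B# D#
G#→B# = 4 semitones; G#→D# = 7 semitones → major triad
= G# B# D# (major)


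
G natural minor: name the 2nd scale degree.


Let's work it out.
Natural minor scale pattern: W-H-W-W-H-W-W (2-1-2-2-1-2-2 semitones)
Starting from G:
  G + 2 semitones → A
  A + 1 semitone → Bb
  Bb + 2 semitones → C
  C + 2 semitones → D
  D + 1 semitone → Eb
  Eb + 2 semitones → F
  F + 2 semitones → G
Scale: G A Bb C D Eb F
Degree 2 = A


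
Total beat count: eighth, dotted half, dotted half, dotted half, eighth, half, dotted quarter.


Solution.
Beat values:
  eighth = 0.5 beats
  dotted half = 3 beats
  dotted half = 3 beats
  dotted half = 3 beats
  eighth = 0.5 beats
  half = 2 beats
  dotted quarter = 1.5 beats
Sum = 0.5 + 3 + 3 + 3 + 0.5 + 2 + 1.5
= 13.5 beats


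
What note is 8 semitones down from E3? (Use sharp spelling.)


Let's work it out.
E3: chromatic position 4 in octave 3 → absolute = 3×12 + 4 = 40
Transpose down 8: 40 - 8 = 32
32 = 2×12 + 8 → G# in octave 2
Result = G#2


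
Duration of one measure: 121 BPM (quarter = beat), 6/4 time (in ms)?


Quarter-note beat duration = 60000 / 121 ms
Beats per measure (6/4) = 6
One measure = 6 × 60000 / 121 = 360000 / 121 ms
= 2975.2 ms


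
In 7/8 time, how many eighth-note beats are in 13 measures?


Time signature 7/8: the bottom number 8 means the eighth note gets one count
The top number 7 means 7 eighth-note beats per measure
Total = 7 × 13 measures
= 91 eighth-note beats


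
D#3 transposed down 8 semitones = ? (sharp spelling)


Let's work it out.
D#3: chromatic position 3 in octave 3 → absolute = 3×12 + 3 = 39
Transpose down 8: 39 - 8 = 31
31 = 2×12 + 7 → G in octave 2
Result = G2


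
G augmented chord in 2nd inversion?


Reasoning:
Root position: G B D#
2nd inversion: move root and 3rd up an octave
Bass note: D#
Notes (bottom to top) = D# G B


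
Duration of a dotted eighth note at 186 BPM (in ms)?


Reasoning:
One quarter-note beat = 60000 / BPM = 60000 / 186 ms
Dotted eighth note = 3/4 × quarter note
Duration = 3/4 × 60000 / 186 = 45000 / 186
= 241.9 ms


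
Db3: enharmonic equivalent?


Enharmonic notes sound the same pitch but are spelled with different letter names
Db and C# name the same pitch class
= C#3


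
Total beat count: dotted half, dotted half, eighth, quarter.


Beat values:
  dotted half = 3 beats
  dotted half = 3 beats
  eighth = 0.5 beats
  quarter = 1 beat
Sum = 3 + 3 + 0.5 + 1
= 7.5 beats


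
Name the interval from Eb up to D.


Solution.
Letter names: E → D spans 7 letter names → a 7th
Semitones: Eb → D = 11 half-steps
A 7th of 11 semitones is a major 7th
= major 7th


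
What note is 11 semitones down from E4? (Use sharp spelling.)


Working:
E4: chromatic position 4 in octave 4 → absolute = 4×12 + 4 = 52
Transpose down 11: 52 - 11 = 41
41 = 3×12 + 5 → F in octave 3
Result = F3


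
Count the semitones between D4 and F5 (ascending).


Absolute semitone position = octave×12 + chromatic position
D4: 4×12 + 2 = 50
F5: 5×12 + 5 = 65
Difference = 65 - 50 = 15
= 15 semitones


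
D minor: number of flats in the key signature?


Working:
Flat minor keys: A(0), D(1), G(2), C(3), F(4), Bb(5), Eb(6), Ab(7)
D minor has 1 flat
Order of flats: Bb Eb Ab Db Gb Cb Fb → first 1: Bb
= 1 flat


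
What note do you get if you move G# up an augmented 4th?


Reasoning:
augmented 4th: 4 letter names, 6 semitones
Letter: G + 3 → C
Pitch: G# + 6 semitones, spelled as a C → C##
= C##


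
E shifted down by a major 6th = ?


major 6th: 6 letter names, 9 semitones
Letter: E - 5 → G
Pitch: E - 9 semitones, spelled as a G → G
= G


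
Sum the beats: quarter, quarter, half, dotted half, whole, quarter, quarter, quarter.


Beat values:
  quarter = 1 beat
  quarter = 1 beat
  half = 2 beats
  dotted half = 3 beats
  whole = 4 beats
  quarter = 1 beat
  quarter = 1 beat
  quarter = 1 beat
Sum = 1 + 1 + 2 + 3 + 4 + 1 + 1 + 1
= 14 beats


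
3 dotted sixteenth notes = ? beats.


Base sixteenth note = 1/4 beats
Dot 1 adds half the previous value: +1/8
One dotted sixteenth = 1/4 + 1/8 = 3/8
3 of them = 3 × 3/8 = 9/8
= 9/8 beats


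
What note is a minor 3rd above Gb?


Solution.
A 3rd spans 3 letter names, so from G we land on B
A minor 3rd = 3 semitones above Gb
Spell B at that pitch: Bbb
= Bbb


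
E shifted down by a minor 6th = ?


Working:
minor 6th: 6 letter names, 8 semitones
Letter: E - 5 → G
Pitch: E - 8 semitones, spelled as a G → G#
= G#


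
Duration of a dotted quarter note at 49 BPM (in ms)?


One quarter-note beat = 60000 / BPM = 60000 / 49 ms
Dotted quarter note = 3/2 × quarter note
Duration = 3/2 × 60000 / 49 = 90000 / 49
= 1836.7 ms


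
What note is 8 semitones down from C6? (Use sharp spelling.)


Working:
C6: chromatic position 0 in octave 6 → absolute = 6×12 + 0 = 72
Transpose down 8: 72 - 8 = 64
64 = 5×12 + 4 → E in octave 5
Result = E5


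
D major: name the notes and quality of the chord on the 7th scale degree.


Reasoning:
D major scale: D E F# G A B C#
Diatonic triad on degree 7 stacks scale notes 7, 2, 4: C# E G
C#→E = 3 semitones; C#→G = 6 semitones → diminished triad
= C# E G (diminished)


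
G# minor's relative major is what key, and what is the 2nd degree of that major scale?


The relative major shares the key signature and is a minor 3rd above the minor tonic
A minor 3rd above G# is B
→ relative major of G# minor is B major
B major scale: B C# D# E F# G# A#
= B major; 2nd degree = C#


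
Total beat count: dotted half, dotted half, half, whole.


Step by step:
Beat values:
  dotted half = 3 beats
  dotted half = 3 beats
  half = 2 beats
  whole = 4 beats
Sum = 3 + 3 + 2 + 4
= 12 beats


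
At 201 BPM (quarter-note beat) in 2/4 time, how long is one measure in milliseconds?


Working:
Quarter-note beat duration = 60000 / 201 ms
Beats per measure (2/4) = 2
One measure = 2 × 60000 / 201 = 120000 / 201 ms
= 597.0 ms


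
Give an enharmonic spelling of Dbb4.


Solution.
Enharmonic notes sound the same pitch but are spelled with different letter names
Dbb and C name the same pitch class
= C4


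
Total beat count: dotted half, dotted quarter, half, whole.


Beat values:
  dotted half = 3 beats
  dotted quarter = 1.5 beats
  half = 2 beats
  whole = 4 beats
Sum = 3 + 1.5 + 2 + 4
= 10.5 beats


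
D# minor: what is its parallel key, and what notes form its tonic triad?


Working:
Parallel keys share the same tonic but differ in mode
D# minor → parallel is D# major
Tonic triad of D# major = D# F## A#
= D# major; triad = D# F## A#


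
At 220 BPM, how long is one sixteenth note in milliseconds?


One quarter-note beat = 60000 / BPM = 60000 / 220 ms
Sixteenth note = 1/4 × quarter note
Duration = 1/4 × 60000 / 220 = 15000 / 220
= 68.2 ms


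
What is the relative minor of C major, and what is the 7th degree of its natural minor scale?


Step by step:
The relative minor shares the major's key signature and starts on its 6th degree
6th degree = a major 6th above the tonic; a major 6th above C is A
→ relative minor of C major is A minor
A natural minor scale: A B C D E F G
= A minor; 7th degree = G


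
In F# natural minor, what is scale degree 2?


Let's work it out.
Natural minor scale pattern: W-H-W-W-H-W-W (2-1-2-2-1-2-2 semitones)
Starting from F#:
  F# + 2 semitones → G#
  G# + 1 semitone → A
  A + 2 semitones → B
  B + 2 semitones → C#
  C# + 1 semitone → D
  D + 2 semitones → E
  E + 2 semitones → F#
Scale: F# G# A B C# D E
Degree 2 = G#


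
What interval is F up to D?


Working:
Letter names: F → D spans 6 letter names → a 6th
Semitones: F → D = 9 half-steps
A 6th of 9 semitones is a major 6th
= major 6th


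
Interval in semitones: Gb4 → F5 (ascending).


Reasoning:
Absolute semitone position = octave×12 + chromatic position
Gb4: 4×12 + 6 = 54
F5: 5×12 + 5 = 65
Difference = 65 - 54 = 11
= 11 semitones


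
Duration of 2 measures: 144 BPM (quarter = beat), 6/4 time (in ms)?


Solution.
Quarter-note beat duration = 60000 / 144 ms
Beats per measure (6/4) = 6
One measure = 6 × 60000 / 144 = 360000 / 144 ms
2 measures = 2 × 360000 / 144 = 720000 / 144
= 5000.0 ms


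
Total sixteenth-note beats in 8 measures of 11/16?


Working:
Time signature 11/16: the bottom number 16 means the sixteenth note gets one count
The top number 11 means 11 sixteenth-note beats per measure
Total = 11 × 8 measures
= 88 sixteenth-note beats


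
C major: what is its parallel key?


Parallel keys share the same tonic but differ in mode
C major → parallel is C minor
= C minor


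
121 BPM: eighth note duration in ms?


Step by step:
One quarter-note beat = 60000 / BPM = 60000 / 121 ms
Eighth note = 1/2 × quarter note
Duration = 1/2 × 60000 / 121 = 30000 / 121
= 247.9 ms


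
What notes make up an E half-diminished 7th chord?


Let's work it out.
Half-diminished 7th chord = root + minor 3rd + diminished 5th + minor 7th
Seventh chords stack in thirds, so the letter names are E-G-B-D
Root: E
Minor 3rd above E: G
Diminished 5th above E: Bb
Minor 7th above E: D
Chord = E G Bb D


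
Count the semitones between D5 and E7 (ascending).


Let's work it out.
Absolute semitone position = octave×12 + chromatic position
D5: 5×12 + 2 = 62
E7: 7×12 + 4 = 88
Difference = 88 - 62 = 26
= 26 semitones


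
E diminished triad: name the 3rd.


Working:
Diminished triad = root + minor 3rd (3 semitones) + diminished 5th (6 semitones)
A triad on E stacks thirds, so the chord tones use letter names E-G-B
Root: E
Minor 3rd above E: G
Diminished 5th above E: Bb
The 3rd = G


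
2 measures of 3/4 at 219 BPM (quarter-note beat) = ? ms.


Solution.
Quarter-note beat duration = 60000 / 219 ms
Beats per measure (3/4) = 3
One measure = 3 × 60000 / 219 = 180000 / 219 ms
2 measures = 2 × 180000 / 219 = 360000 / 219
= 1643.8 ms


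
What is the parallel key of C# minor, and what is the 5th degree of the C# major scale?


Parallel keys share the same tonic but differ in mode
C# minor → parallel is C# major
C# major scale: C# D# E# F# G# A# B#
= C# major; 5th degree = G#


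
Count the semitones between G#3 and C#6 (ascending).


Reasoning:
Absolute semitone position = octave×12 + chromatic position
G#3: 3×12 + 8 = 44
C#6: 6×12 + 1 = 73
Difference = 73 - 44 = 29
= 29 semitones


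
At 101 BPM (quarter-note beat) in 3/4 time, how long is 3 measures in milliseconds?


Step by step:
Quarter-note beat duration = 60000 / 101 ms
Beats per measure (3/4) = 3
One measure = 3 × 60000 / 101 = 180000 / 101 ms
3 measures = 3 × 180000 / 101 = 540000 / 101
= 5346.5 ms


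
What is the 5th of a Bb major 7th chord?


Let's work it out.
Major 7th chord = root + major 3rd + perfect 5th + major 7th
Seventh chords stack in thirds, so the letter names are B-D-F-A
Root: Bb
Major 3rd above Bb: D
Perfect 5th above Bb: F
Major 7th above Bb: A
The 5th = F


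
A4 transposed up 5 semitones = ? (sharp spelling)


Reasoning:
A4: chromatic position 9 in octave 4 → absolute = 4×12 + 9 = 57
Transpose up 5: 57 + 5 = 62
62 = 5×12 + 2 → D in octave 5
Result = D5


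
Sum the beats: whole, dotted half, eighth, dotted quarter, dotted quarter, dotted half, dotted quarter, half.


Beat values:
  whole = 4 beats
  dotted half = 3 beats
  eighth = 0.5 beats
  dotted quarter = 1.5 beats
  dotted quarter = 1.5 beats
  dotted half = 3 beats
  dotted quarter = 1.5 beats
  half = 2 beats
Sum = 4 + 3 + 0.5 + 1.5 + 1.5 + 3 + 1.5 + 2
= 17 beats


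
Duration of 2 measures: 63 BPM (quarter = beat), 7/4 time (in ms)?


Quarter-note beat duration = 60000 / 63 ms
Beats per measure (7/4) = 7
One measure = 7 × 60000 / 63 = 420000 / 63 ms
2 measures = 2 × 420000 / 63 = 840000 / 63
= 13333.3 ms


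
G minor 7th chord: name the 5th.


Step by step:
Minor 7th chord = root + minor 3rd + perfect 5th + minor 7th
Seventh chords stack in thirds, so the letter names are G-B-D-F
Root: G
Minor 3rd above G: Bb
Perfect 5th above G: D
Minor 7th above G: F
The 5th = D


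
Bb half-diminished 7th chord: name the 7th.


Reasoning:
Half-diminished 7th chord = root + minor 3rd + diminished 5th + minor 7th
Seventh chords stack in thirds, so the letter names are B-D-F-A
Root: Bb
Minor 3rd above Bb: Db
Diminished 5th above Bb: Fb
Minor 7th above Bb: Ab
The 7th = Ab


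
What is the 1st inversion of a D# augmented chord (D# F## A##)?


Solution.
Root position: D# F## A##
1st inversion: move root up an octave
Bass note: F##
Notes (bottom to top) = F## A## D#


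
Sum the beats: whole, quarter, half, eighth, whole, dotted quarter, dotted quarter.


Solution.
Beat values:
  whole = 4 beats
  quarter = 1 beat
  half = 2 beats
  eighth = 0.5 beats
  whole = 4 beats
  dotted quarter = 1.5 beats
  dotted quarter = 1.5 beats
Sum = 4 + 1 + 2 + 0.5 + 4 + 1.5 + 1.5
= 14.5 beats


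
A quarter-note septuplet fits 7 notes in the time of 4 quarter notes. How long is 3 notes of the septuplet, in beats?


Solution.
Septuplet: 7 notes occupy the space of 4 quarter notes
Space = 4 × 1 = 4 beats
Each septuplet note = 4 / 7 = 4/7 beats
3 notes = 3 × 4/7 = 12/7
= 12/7 beats


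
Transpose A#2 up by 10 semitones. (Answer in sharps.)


Let's work it out.
A#2: chromatic position 10 in octave 2 → absolute = 2×12 + 10 = 34
Transpose up 10: 34 + 10 = 44
44 = 3×12 + 8 → G# in octave 3
Result = G#3


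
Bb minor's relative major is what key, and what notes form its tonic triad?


Solution.
The relative major shares the key signature and is a minor 3rd above the minor tonic
A minor 3rd above Bb is Db
→ relative major of Bb minor is Db major
Tonic triad of Db major = root + major 3rd + perfect 5th = Db F Ab
= Db major; triad = Db F Ab


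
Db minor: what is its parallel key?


Working:
Parallel keys share the same tonic but differ in mode
Db minor → parallel is Db major
= Db major


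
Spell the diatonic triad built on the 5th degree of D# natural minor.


Let's work it out.
D# natural minor scale: D# E# F# G# A# B C#
Diatonic triad on degree 5 stacks scale notes 5, 7, 2: A# C# E#
A#→C# = 3 semitones; A#→E# = 7 semitones → minor triad
= A# C# E# (minor)


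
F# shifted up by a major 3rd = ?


Let's work it out.
major 3rd: 3 letter names, 4 semitones
Letter: F + 2 → A
Pitch: F# + 4 semitones, spelled as an A → A#
= A#


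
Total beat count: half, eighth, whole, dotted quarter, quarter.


Working:
Beat values:
  half = 2 beats
  eighth = 0.5 beats
  whole = 4 beats
  dotted quarter = 1.5 beats
  quarter = 1 beat
Sum = 2 + 0.5 + 4 + 1.5 + 1
= 9 beats


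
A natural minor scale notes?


Natural minor scale pattern: W-H-W-W-H-W-W (2-1-2-2-1-2-2 semitones)
Starting from A:
  A + 2 semitones → B
  B + 1 semitone → C
  C + 2 semitones → D
  D + 2 semitones → E
  E + 1 semitone → F
  F + 2 semitones → G
  G + 2 semitones → A
Scale = A B C D E F G


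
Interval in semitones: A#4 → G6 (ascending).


Absolute semitone position = octave×12 + chromatic position
A#4: 4×12 + 10 = 58
G6: 6×12 + 7 = 79
Difference = 79 - 58 = 21
= 21 semitones


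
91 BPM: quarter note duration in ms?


Working:
One quarter-note beat = 60000 / BPM = 60000 / 91 ms
Duration = 60000 / 91
= 659.3 ms


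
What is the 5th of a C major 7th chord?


Major 7th chord = root + major 3rd + perfect 5th + major 7th
Seventh chords stack in thirds, so the letter names are C-E-G-B
Root: C
Major 3rd above C: E
Perfect 5th above C: G
Major 7th above C: B
The 5th = G


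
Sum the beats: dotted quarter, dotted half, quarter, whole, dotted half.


Let's work it out.
Beat values:
  dotted quarter = 1.5 beats
  dotted half = 3 beats
  quarter = 1 beat
  whole = 4 beats
  dotted half = 3 beats
Sum = 1.5 + 3 + 1 + 4 + 3
= 12.5 beats


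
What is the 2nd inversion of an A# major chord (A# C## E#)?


Root position: A# C## E#
2nd inversion: move root and 3rd up an octave
Bass note: E#
Notes (bottom to top) = E# A# C##


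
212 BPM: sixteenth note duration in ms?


Solution.
One quarter-note beat = 60000 / BPM = 60000 / 212 ms
Sixteenth note = 1/4 × quarter note
Duration = 1/4 × 60000 / 212 = 15000 / 212
= 70.8 ms


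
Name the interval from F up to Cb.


Let's work it out.
Letter names: F → C spans 5 letter names → a 5th
Semitones: F → Cb = 6 half-steps
A 5th of 6 semitones is a diminished 5th
= diminished 5th


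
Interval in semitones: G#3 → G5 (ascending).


Absolute semitone position = octave×12 + chromatic position
G#3: 3×12 + 8 = 44
G5: 5×12 + 7 = 67
Difference = 67 - 44 = 23
= 23 semitones


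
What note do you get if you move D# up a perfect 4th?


perfect 4th: 4 letter names, 5 semitones
Letter: D + 3 → G
Pitch: D# + 5 semitones, spelled as a G → G#
= G#


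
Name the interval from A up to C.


Letter names: A → C spans 3 letter names → a 3rd
Semitones: A → C = 3 half-steps
A 3rd of 3 semitones is a minor 3rd
= minor 3rd


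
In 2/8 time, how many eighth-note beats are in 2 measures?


Solution.
Time signature 2/8: the bottom number 8 means the eighth note gets one count
The top number 2 means 2 eighth-note beats per measure
Total = 2 × 2 measures
= 4 eighth-note beats


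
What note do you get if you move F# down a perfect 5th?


perfect 5th: 5 letter names, 7 semitones
Letter: F - 4 → B
Pitch: F# - 7 semitones, spelled as a B → B
= B


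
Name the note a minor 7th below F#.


A 7th spans 7 letter names, so from F we land on G
A minor 7th = 10 semitones below F#
Spell G at that pitch: G#
= G#


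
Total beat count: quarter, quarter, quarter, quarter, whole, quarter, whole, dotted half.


Step by step:
Beat values:
  quarter = 1 beat
  quarter = 1 beat
  quarter = 1 beat
  quarter = 1 beat
  whole = 4 beats
  quarter = 1 beat
  whole = 4 beats
  dotted half = 3 beats
Sum = 1 + 1 + 1 + 1 + 4 + 1 + 4 + 3
= 16 beats


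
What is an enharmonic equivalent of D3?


Solution.
Enharmonic notes sound the same pitch but are spelled with different letter names
D and Ebb name the same pitch class
= Ebb3


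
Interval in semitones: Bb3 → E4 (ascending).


Let's work it out.
Absolute semitone position = octave×12 + chromatic position
Bb3: 3×12 + 10 = 46
E4: 4×12 + 4 = 52
Difference = 52 - 46 = 6
= 6 semitones


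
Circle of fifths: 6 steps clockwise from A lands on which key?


Each clockwise step on the circle of fifths moves up a perfect 5th
From A: A → E → B → F#/Gb → Db → Ab → Eb
= Eb


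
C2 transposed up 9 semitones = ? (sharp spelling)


Let's work it out.
C2: chromatic position 0 in octave 2 → absolute = 2×12 + 0 = 24
Transpose up 9: 24 + 9 = 33
33 = 2×12 + 9 → A in octave 2
Result = A2


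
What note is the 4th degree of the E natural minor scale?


Let's work it out.
Natural minor scale pattern: W-H-W-W-H-W-W (2-1-2-2-1-2-2 semitones)
Starting from E:
  E + 2 semitones → F#
  F# + 1 semitone → G
  G + 2 semitones → A
  A + 2 semitones → B
  B + 1 semitone → C
  C + 2 semitones → D
  D + 2 semitones → E
Scale: E F# G A B C D
Degree 4 = A


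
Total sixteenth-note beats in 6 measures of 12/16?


Time signature 12/16: the bottom number 16 means the sixteenth note gets one count
The top number 12 means 12 sixteenth-note beats per measure
Total = 12 × 6 measures
= 72 sixteenth-note beats


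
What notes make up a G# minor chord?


Solution.
Minor triad = root + minor 3rd (3 semitones) + perfect 5th (7 semitones)
A triad on G# stacks thirds, so the chord tones use letter names G-B-D
Root: G#
Minor 3rd above G#: B
Perfect 5th above G#: D#
Chord = G# B D#


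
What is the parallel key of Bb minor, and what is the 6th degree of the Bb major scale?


Parallel keys share the same tonic but differ in mode
Bb minor → parallel is Bb major
Bb major scale: Bb C D Eb F G A
= Bb major; 6th degree = G


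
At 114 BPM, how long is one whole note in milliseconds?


Step by step:
One quarter-note beat = 60000 / BPM = 60000 / 114 ms
Whole note = 4 × quarter note
Duration = 4 × 60000 / 114 = 240000 / 114
= 2105.3 ms


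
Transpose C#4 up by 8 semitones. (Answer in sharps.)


Step by step:
C#4: chromatic position 1 in octave 4 → absolute = 4×12 + 1 = 49
Transpose up 8: 49 + 8 = 57
57 = 4×12 + 9 → A in octave 4
Result = A4


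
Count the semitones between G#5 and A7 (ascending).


Absolute semitone position = octave×12 + chromatic position
G#5: 5×12 + 8 = 68
A7: 7×12 + 9 = 93
Difference = 93 - 68 = 25
= 25 semitones


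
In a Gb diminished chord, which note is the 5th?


Let's work it out.
Diminished triad = root + minor 3rd (3 semitones) + diminished 5th (6 semitones)
A triad on Gb stacks thirds, so the chord tones use letter names G-B-D
Root: Gb
Minor 3rd above Gb: Bbb
Diminished 5th above Gb: Dbb
The 5th = Dbb
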